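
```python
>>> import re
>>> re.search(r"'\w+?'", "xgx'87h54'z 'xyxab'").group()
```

Unlike `match`, `search` isn't anchored — it looks for the pattern anywhere in the string.
The match spans [3:10] → "'87h54'".

"'87h54'"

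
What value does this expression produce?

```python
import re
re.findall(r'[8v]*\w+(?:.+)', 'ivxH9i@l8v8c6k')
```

['ivxH9i@l8v8c6k']

The pattern matches zero or more of one of [8v]; then one or more of a word character; then one or more of any character (non-capturing group).
`findall` yields the raw match text (1 of them) because the pattern has no groups.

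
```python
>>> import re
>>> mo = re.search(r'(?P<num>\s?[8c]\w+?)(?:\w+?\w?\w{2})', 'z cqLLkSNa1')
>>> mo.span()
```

(1, 8)

Pattern: optionally whitespace, then one of [8c], then one or more of a word character (lazy) (captured as 'num'); then one or more of a word character (lazy), then optionally a word character, then exactly 2 of a word character (non-capturing group).
The `?` after the quantifier makes it lazy — it takes as little as possible before letting the rest of the pattern try.
`re.search` scans for the first position where the pattern succeeds.
The match spans [1:8] → ' cqLLkS'.
Captured: group 1 = ' cq'.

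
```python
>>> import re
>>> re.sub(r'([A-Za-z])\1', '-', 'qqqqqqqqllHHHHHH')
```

'--------'

`\1` has to match the exact text group 1 already captured.
Matches: at [0:2] → 'qq'; at [2:4] → 'qq'; at [4:6] → 'qq'; at [6:8] → 'qq'; at [8:10] → 'll'; ….
Each match is replaced by '-'.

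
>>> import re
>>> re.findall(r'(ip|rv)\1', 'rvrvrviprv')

The backreference `\1` re-matches whatever the first group consumed, character for character.
`findall` collects group 1 from the one match (1 total).

['rv']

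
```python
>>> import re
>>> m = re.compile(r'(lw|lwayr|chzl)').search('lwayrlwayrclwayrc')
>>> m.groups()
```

The regex engine tests alternatives in the order written; an earlier branch that matches wins even if a later one would match more.
`re.search` tries every starting position until one works.
The match spans [0:2] → 'lw'.
Captured: group 1 = 'lw'.

('lw',)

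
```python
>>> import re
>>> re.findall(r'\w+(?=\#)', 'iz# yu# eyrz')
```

['iz', 'yu']

The lookaround is zero-width — it requires the adjacent text to match without consuming it, so the asserted text isn't part of the match.
Matches: at [0:2] → 'iz'; at [4:6] → 'yu'.
With no groups in the pattern, `findall` gives back each whole match — 2 here.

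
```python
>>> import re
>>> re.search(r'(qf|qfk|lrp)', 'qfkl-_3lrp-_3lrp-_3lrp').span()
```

(0, 2)

Branches in `(...|...)` are attempted left-to-right; the first branch that allows the whole pattern to succeed is taken.
`re.search` scans for the first position where the pattern succeeds.
The match spans [0:2] → 'qf'.
Captured: group 1 = 'qf'.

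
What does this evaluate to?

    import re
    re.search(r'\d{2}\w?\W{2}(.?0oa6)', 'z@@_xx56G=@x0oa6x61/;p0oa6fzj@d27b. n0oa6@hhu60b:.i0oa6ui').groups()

This matches exactly 2 of a digit, then optionally a word character, then exactly 2 of a non-word character; then optionally any character, then the literal '0o', then the literal 'a6' (captured).
Unlike `match`, `search` isn't anchored — it looks for the pattern anywhere in the string.
The match spans [6:16] → '56G=@x0oa6'.
Captured: group 1 = 'x0oa6'.

('x0oa6',)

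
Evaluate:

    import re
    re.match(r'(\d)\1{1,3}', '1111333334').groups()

The match spans [0:4] → '1111'.
Captured: group 1 = '1'.

('1',)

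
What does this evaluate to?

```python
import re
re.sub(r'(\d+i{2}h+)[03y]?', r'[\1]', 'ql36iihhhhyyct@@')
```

Pattern: one or more of a digit, then exactly 2 of the literal 'i', then one or more of the literal 'h' (captured); then optionally one of [03y].
`\1` in the replacement pulls in group 1's text for each match.

'ql[36iihhhh]yct@@'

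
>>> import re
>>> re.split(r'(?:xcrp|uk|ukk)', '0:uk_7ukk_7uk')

Branches in `(...|...)` are attempted left-to-right; the first branch that allows the whole pattern to succeed is taken.
Matches to split on: at [2:4] → 'uk'; at [6:8] → 'uk'; at [11:13] → 'uk'.
`split` removes every match and returns the 4 fragments in between.

['0:', '_7', 'k_7', '']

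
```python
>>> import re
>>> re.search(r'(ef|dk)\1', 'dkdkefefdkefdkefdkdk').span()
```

(0, 4)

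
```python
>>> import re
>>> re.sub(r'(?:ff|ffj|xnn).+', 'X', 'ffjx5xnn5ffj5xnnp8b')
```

'X'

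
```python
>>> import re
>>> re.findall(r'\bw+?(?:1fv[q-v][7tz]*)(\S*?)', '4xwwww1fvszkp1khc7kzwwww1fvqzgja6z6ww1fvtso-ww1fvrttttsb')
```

['']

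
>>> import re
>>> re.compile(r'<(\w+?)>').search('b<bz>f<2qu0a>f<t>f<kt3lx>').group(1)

The match spans [1:5] → '<bz>'.
Captured: group 1 = 'bz'.

'bz'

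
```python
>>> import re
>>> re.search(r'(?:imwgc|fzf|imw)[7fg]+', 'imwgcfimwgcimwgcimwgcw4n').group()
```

'imwgcf'

The regex engine tests alternatives in the order written; an earlier branch that matches wins even if a later one would match more.
`re.search` tries every starting position until one works.
The match spans [0:6] → 'imwgcf'.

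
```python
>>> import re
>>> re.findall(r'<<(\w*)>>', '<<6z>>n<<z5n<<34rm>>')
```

['6z', '34rm']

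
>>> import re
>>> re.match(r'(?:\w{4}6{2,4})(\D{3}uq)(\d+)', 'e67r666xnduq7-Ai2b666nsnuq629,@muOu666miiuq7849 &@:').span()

(0, 13)

`re.match` won't scan ahead — the pattern has to work from the very first character.
The match spans [0:13] → 'e67r666xnduq7'.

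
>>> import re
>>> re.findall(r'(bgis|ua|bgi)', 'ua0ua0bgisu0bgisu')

['ua', 'ua', 'bgis', 'bgis']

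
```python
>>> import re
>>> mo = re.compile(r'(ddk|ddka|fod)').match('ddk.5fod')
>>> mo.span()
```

(0, 3)

`re.match` won't scan ahead — the pattern has to work from the very first character.
The match spans [0:3] → 'ddk'.
Captured: group 1 = 'ddk'.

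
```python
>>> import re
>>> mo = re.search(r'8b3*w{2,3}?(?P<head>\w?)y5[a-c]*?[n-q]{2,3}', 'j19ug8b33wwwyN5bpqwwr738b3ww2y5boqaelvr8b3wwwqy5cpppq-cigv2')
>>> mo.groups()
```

('2',)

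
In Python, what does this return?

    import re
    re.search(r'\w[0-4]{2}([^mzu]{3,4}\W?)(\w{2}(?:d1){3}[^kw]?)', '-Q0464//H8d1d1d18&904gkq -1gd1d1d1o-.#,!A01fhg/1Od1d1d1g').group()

'Q0464//H8d1d1d18'

The match spans [1:17] → 'Q0464//H8d1d1d18'.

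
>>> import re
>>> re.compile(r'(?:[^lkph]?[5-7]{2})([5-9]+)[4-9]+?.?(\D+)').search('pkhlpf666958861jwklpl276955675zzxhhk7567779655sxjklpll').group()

'f666958861jwklpl'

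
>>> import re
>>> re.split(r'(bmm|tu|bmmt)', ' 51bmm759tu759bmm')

[' 51', 'bmm', '759', 'tu', '759', 'bmm', '']

Because the pattern has a capturing group, `split` also inserts each captured text between the pieces.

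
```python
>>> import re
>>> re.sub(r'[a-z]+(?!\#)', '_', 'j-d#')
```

'_-d#'

The negative lookahead/lookbehind blocks any match where the forbidden context is present.
Matches: at [0:1] → 'j'.
Every occurrence is swapped for '_'.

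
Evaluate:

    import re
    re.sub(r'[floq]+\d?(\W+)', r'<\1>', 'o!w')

This matches one or more of one of [floq], then optionally a digit; then one or more of a non-word character (captured).
`\1` in the replacement pulls in group 1's text for each match.

'<!>w'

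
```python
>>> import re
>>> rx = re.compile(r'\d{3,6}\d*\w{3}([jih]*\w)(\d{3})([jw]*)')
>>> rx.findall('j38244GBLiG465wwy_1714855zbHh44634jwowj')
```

Pattern: 3 to 6 of a digit, then zero or more of a digit, then exactly 3 of a word character; then zero or more of one of [jih], then a word character (captured); then exactly 3 of a digit (captured); then zero or more of one of [jw] (captured).
Walking the string: at [1:16] match '38244GBLiG465ww', groups = ('iG', '465', 'ww'); at [18:33] match '1714855zbHh4463', groups = ('h4', '463', '').
3 groups means each result is a tuple of 3 captured strings — 2 here.

[('iG', '465', 'ww'), ('h4', '463', '')]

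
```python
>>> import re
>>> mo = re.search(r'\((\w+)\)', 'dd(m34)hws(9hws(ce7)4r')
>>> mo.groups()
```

The match spans [2:7] → '(m34)'.
Captured: group 1 = 'm34'.

('m34',)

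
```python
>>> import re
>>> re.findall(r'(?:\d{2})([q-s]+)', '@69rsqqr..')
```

['rsqqr']

Because there's exactly one group, `findall` drops the full match and keeps group 1 from the one hit.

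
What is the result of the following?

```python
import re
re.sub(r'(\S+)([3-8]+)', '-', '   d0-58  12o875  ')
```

'   -  -  '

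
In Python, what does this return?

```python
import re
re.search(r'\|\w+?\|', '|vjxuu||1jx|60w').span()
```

The match spans [0:7] → '|vjxuu|'.

(0, 7)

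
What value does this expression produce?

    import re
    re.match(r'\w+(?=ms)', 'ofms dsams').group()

With `match`, the pattern is implicitly anchored at the beginning.
The match spans [0:2] → 'of'.

'of'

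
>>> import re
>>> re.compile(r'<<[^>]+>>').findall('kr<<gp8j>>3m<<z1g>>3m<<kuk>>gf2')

['<<gp8j>>', '<<z1g>>', '<<kuk>>']

No capturing groups, so `findall` returns the 3 full match strings.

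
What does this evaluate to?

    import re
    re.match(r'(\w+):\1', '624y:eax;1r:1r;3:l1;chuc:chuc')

None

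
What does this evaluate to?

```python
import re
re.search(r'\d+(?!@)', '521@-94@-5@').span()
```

`(?!…)`/`(?<!…)` only lets a position through if the neighbouring text does NOT match; no characters are consumed.
`re.search` scans for the first position where the pattern succeeds.
The match spans [0:2] → '52'.

(0, 2)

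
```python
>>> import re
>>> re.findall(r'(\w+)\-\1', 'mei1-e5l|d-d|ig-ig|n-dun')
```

['d', 'ig']

`\1` has to match the exact text group 1 already captured.
Scanning left to right: at [9:12] match 'd-d', group 1 = 'd'; at [13:18] match 'ig-ig', group 1 = 'ig'.
One capturing group, so `findall` returns just the captured substring from each match — 2 in all.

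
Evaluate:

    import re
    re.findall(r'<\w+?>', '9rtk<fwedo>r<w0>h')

Since nothing is captured, `findall` lists the 2 matched substrings directly.

['<fwedo>', '<w0>']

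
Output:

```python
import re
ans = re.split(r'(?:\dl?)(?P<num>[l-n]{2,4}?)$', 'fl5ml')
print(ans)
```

['fl', 'ml', '']

This matches a digit, then optionally the literal 'l' (non-capturing group); then 2 to 4 of a character in [l-n] (lazy) (captured as 'num'); then anchored at the end.
Matches to split on: at [2:5] → '5ml'.
The group in the pattern means `split` returns the separators' captures alongside the pieces.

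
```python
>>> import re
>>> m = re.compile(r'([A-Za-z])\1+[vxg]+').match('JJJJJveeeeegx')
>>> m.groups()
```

The match spans [0:6] → 'JJJJJv'.
Captured: group 1 = 'J'.

('J',)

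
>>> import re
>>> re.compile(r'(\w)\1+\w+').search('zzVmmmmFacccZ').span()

(0, 13)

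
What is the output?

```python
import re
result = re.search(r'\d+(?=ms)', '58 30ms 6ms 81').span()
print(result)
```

(3, 5)

Because the assertion is zero-width, the text it checks is not consumed and won't appear in the result.
`re.search` scans for the first position where the pattern succeeds.
The match spans [3:5] → '30'.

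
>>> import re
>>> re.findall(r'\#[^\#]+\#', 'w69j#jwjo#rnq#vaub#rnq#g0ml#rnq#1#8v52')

`findall` yields the raw match text (4 of them) because the pattern has no groups.

['#jwjo#', '#vaub#', '#g0ml#', '#1#']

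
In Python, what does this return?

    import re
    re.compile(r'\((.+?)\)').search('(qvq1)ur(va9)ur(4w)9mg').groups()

('qvq1',)

The `?` after the quantifier makes it lazy — it takes as little as possible before letting the rest of the pattern try.
`search` walks the string left to right and returns the first match it finds.
The match spans [0:6] → '(qvq1)'.
Captured: group 1 = 'qvq1'.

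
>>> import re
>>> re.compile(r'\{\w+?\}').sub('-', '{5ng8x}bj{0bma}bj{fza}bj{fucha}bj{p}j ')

'-bj-bj-bj-bj-j '

Every occurrence is swapped for '-'.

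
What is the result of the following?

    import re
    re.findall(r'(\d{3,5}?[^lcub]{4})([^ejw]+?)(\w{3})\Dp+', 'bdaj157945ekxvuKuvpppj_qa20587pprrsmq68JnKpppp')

[('157945e', 'kxv', 'uKu'), ('20587pp', 'rrsmq6', '8Jn')]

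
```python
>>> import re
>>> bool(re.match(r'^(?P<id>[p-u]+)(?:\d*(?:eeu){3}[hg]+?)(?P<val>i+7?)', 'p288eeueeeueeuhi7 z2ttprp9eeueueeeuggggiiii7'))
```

False

This matches anchored at the start of the string; then one or more of a character in [p-u] (captured as 'id'); then zero or more of a digit, then the literal 'eeu' repeated 3 times, then one or more of one of [hg] (lazy) (non-capturing group); then one or more of a literal 'i', then optionally the literal '7' (captured as 'val').
`re.match` only tries the pattern at the start of the string.
Here position 0 doesn't satisfy it, so the call returns None, and `bool(None)` is False.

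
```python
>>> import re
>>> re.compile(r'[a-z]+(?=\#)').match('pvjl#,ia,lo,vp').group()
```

'pvjl'

`re.match` only tries the pattern at the start of the string.
The match spans [0:4] → 'pvjl'.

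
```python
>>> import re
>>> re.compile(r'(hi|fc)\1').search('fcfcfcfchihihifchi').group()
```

`\1` has to match the exact text group 1 already captured.
`re.search` scans for the first position where the pattern succeeds.
The match spans [0:4] → 'fcfc'.
Captured: group 1 = 'fc'.

'fcfc'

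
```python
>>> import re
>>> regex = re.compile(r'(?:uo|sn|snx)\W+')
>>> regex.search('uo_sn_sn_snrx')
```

None

`re.search` scans for the first position where the pattern succeeds.
Here no position works, so the call returns None.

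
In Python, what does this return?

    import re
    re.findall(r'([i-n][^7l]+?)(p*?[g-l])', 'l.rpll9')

[('l.r', 'pl')]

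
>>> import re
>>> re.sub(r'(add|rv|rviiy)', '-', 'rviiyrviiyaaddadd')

Alternation isn't longest-match — the leftmost alternative that fits at this position is chosen.
Matches: at [0:2] → 'rv'; at [5:7] → 'rv'; at [11:14] → 'add'; at [14:17] → 'add'.
Every occurrence is swapped for '-'.

'-iiy-iiya--'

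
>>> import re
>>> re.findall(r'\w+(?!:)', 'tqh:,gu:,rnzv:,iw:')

['tq', 'g', 'rnz', 'i']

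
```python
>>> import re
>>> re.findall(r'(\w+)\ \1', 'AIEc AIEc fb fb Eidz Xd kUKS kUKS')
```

['AIEc', 'fb', 'kUKS']

After group 1 captures some text, `\1` only succeeds where that same text appears again.
Because there's exactly one group, `findall` drops the full match and keeps group 1 from each hit.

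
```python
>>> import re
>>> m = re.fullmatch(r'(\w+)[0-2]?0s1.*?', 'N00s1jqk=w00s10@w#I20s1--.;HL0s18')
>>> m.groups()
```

('N0',)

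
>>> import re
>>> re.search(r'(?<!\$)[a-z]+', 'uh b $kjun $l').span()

The negative lookahead/lookbehind blocks any match where the forbidden context is present.
Unlike `match`, `search` isn't anchored — it looks for the pattern anywhere in the string.
The match spans [0:2] → 'uh'.

(0, 2)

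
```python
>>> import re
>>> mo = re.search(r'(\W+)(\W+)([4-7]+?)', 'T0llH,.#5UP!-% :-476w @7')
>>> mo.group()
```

The pattern matches one or more of a non-word character (captured); then one or more of a non-word character (captured); then one or more of a character in [4-7] (lazy) (captured).
Unlike `match`, `search` isn't anchored — it looks for the pattern anywhere in the string.
The match spans [5:9] → ',.#5'.
Captured: group 1 = ',.', group 2 = '#', group 3 = '5'.

',.#5'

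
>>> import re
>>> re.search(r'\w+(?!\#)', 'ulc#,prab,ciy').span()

(0, 2)

Because the assertion is negative and zero-width, positions next to the forbidden text are skipped.
`search` walks the string left to right and returns the first match it finds.
The match spans [0:2] → 'ul'.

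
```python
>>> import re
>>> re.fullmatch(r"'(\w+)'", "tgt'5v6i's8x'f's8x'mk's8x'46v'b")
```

`re.fullmatch` requires the pattern to consume the entire string.
Here the pattern can't cover the whole string, so the call returns None.

None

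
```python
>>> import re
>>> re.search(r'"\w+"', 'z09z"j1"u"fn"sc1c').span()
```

(4, 8)

The match spans [4:8] → '"j1"'.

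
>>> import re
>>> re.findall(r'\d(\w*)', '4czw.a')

Pattern: a digit; then zero or more of a word character (captured).
Walking the string: at [0:4] match '4czw', group 1 = 'czw'.
With a single group, `findall` returns only what that group captured — 1 item.

['czw']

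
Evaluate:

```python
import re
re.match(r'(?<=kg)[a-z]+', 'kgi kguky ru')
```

None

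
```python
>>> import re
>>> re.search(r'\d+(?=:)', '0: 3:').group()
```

Because the assertion is zero-width, the text it checks is not consumed and won't appear in the result.
Unlike `match`, `search` isn't anchored — it looks for the pattern anywhere in the string.
The match spans [0:1] → '0'.

'0'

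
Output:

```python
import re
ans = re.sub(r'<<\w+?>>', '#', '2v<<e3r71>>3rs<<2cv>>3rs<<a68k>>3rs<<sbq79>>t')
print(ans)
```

2v#3rs#3rs#3rs#t

Matches: at [2:11] → '<<e3r71>>'; at [14:21] → '<<2cv>>'; at [24:32] → '<<a68k>>'; at [35:44] → '<<sbq79>>'.
Each match is replaced by '#'.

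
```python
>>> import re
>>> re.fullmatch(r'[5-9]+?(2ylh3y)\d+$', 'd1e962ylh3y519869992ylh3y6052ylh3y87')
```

`re.fullmatch` is like wrapping the pattern in `^…$` (in single-line mode).
Here the pattern can't cover the whole string, so the call returns None.

None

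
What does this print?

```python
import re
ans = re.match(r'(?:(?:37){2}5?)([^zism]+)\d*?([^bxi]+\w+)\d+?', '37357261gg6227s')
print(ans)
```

None

`match` is anchored at position 0; if the pattern doesn't fit there, it returns None.
Here the string doesn't start with a match, so the call returns None.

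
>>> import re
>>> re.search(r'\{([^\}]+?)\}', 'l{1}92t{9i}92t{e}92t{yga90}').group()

'{1}'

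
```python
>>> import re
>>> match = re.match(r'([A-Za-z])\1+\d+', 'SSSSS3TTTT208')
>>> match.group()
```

'SSSSS3'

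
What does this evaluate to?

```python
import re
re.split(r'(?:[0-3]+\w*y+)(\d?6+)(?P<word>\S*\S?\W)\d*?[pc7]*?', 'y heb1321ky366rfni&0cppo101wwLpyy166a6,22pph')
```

['y heb', '366', 'rfni&0cppo101wwLpyy166a6,', '22pph']

The pattern matches one or more of a character in [0-3], then zero or more of a word character, then one or more of a literal 'y' (non-capturing group); then optionally a digit, then one or more of a literal '6' (captured); then zero or more of a non-whitespace character, then optionally a non-whitespace character, then a non-word character (captured as 'word'); then zero or more of a digit (lazy), then zero or more of one of [pc7] (lazy).
Matches to split on: at [5:39] → '1321ky366rfni&0cppo101wwLpyy166a6,'.
The group in the pattern means `split` returns the separators' captures alongside the pieces.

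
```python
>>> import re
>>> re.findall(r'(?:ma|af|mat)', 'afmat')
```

['af', 'ma']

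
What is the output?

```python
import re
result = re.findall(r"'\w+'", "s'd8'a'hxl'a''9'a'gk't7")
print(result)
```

["'d8'", "'hxl'", "'9'", "'gk'"]

Scanning left to right: at [1:5] → "'d8'"; at [6:11] → "'hxl'"; at [13:16] → "'9'"; at [17:21] → "'gk'".
No capturing groups, so `findall` returns the 4 full match strings.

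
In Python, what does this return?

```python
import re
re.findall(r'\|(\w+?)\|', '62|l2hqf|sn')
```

['l2hqf']

Matches: at [2:9] match '|l2hqf|', group 1 = 'l2hqf'.
With a single group, `findall` returns only what that group captured — 1 item.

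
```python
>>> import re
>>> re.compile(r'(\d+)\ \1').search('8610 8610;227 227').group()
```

'8610 8610'

A backreference is literal: `\1` must see the identical characters the first group matched.
`re.search` tries every starting position until one works.
The match spans [0:9] → '8610 8610'.
Captured: group 1 = '8610'.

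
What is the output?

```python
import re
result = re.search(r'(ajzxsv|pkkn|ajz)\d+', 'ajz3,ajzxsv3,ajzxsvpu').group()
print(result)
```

`re.search` tries every starting position until one works.
The match spans [0:4] → 'ajz3'.
Captured: group 1 = 'ajz'.

ajz3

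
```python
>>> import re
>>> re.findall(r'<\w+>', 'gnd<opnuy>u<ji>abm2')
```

Walking the string: at [3:10] → '<opnuy>'; at [11:15] → '<ji>'.
`findall` yields the raw match text (2 of them) because the pattern has no groups.

['<opnuy>', '<ji>']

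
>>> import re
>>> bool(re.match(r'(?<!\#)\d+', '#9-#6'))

A negative assertion filters positions out without eating any characters.
`re.match` only tries the pattern at the start of the string.
Here the pattern fails at index 0, so the call returns None, and `bool(None)` is False.

False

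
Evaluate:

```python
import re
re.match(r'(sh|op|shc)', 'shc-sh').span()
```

`|` is ordered: at each position the engine commits to the first alternative that works.
`re.match` won't scan ahead — the pattern has to work from the very first character.
The match spans [0:2] → 'sh'.
Captured: group 1 = 'sh'.

(0, 2)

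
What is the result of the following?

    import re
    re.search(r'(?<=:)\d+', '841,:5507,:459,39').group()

'5507'

The positive lookaround only admits positions where the adjacent text matches; those characters stay outside the span.
Unlike `match`, `search` isn't anchored — it looks for the pattern anywhere in the string.
The match spans [5:9] → '5507'.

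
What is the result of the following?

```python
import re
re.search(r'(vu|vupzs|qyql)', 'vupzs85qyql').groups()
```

('vu',)

The match spans [0:2] → 'vu'.
Captured: group 1 = 'vu'.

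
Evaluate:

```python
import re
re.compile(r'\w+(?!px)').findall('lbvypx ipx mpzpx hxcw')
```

['lbvypx', 'ipx', 'mpzpx', 'hxcw']

A negative assertion filters positions out without eating any characters.
`findall` yields the raw match text (4 of them) because the pattern has no groups.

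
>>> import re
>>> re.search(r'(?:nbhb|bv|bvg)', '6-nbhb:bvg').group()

'nbhb'

`re.search` tries every starting position until one works.
The match spans [2:6] → 'nbhb'.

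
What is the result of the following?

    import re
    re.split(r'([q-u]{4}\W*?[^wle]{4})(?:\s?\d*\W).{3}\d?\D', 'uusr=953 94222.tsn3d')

['', 'uusr=953', '']

Pattern: exactly 4 of a character in [q-u], then zero or more of a non-word character (lazy), then exactly 4 of any character except [wle] (captured); then optionally whitespace, then zero or more of a digit, then a non-word character (non-capturing group); then exactly 3 of any character, then optionally a digit, then a non-digit.
Matches to split on: at [0:20] → 'uusr=953 94222.tsn3d'.
Because the pattern has a capturing group, `split` also inserts each captured text between the pieces.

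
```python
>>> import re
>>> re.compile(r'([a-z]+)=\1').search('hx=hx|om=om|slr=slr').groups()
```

The match spans [0:5] → 'hx=hx'.
Captured: group 1 = 'hx'.

('hx',)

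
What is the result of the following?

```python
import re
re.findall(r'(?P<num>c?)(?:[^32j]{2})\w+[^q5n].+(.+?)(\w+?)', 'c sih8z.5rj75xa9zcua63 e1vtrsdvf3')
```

[('c', 'f', '3')]

Pattern: optionally a literal 'c' (captured as 'num'); then exactly 2 of any character except [32j] (non-capturing group); then one or more of a word character, then any character except [q5n], then one or more of any character; then one or more of any character (lazy) (captured); then one or more of a word character (lazy) (captured).
Scanning left to right: at [0:33] match 'c sih8z.5rj75xa9zcua63 e1vtrsdvf3', groups = ('c', 'f', '3').
`findall` packs the 3 group values into a tuple for every match.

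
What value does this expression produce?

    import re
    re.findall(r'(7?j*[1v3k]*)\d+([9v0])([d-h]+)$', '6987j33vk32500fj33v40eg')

[('j33v', '0', 'eg')]

Pattern: optionally the literal '7', then zero or more of a literal 'j', then zero or more of one of [1v3k] (captured); then one or more of a digit; then one of [9v0] (captured); then one or more of a character in [d-h] (captured); then anchored at the end.
Multiple groups make `findall` return tuples — one 3-tuple for the one match.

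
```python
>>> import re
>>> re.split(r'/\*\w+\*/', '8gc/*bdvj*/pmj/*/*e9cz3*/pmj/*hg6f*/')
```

['8gc', 'pmj/*', 'pmj', '']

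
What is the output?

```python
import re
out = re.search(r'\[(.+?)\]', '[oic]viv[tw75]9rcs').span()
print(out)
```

(0, 5)

A `+?`/`*?`/`{m,n}?` starts at its minimum and grows only as far as needed for what follows to match.
The match spans [0:5] → '[oic]'.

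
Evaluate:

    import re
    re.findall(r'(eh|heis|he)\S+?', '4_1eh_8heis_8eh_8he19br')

The regex engine tests alternatives in the order written; an earlier branch that matches wins even if a later one would match more.
Scanning left to right: at [3:6] match 'eh_', group 1 = 'eh'; at [7:12] match 'heis_', group 1 = 'heis'; at [13:16] match 'eh_', group 1 = 'eh'; at [17:20] match 'he1', group 1 = 'he'.
`findall` collects group 1 from each match (4 total).

['eh', 'heis', 'eh', 'he']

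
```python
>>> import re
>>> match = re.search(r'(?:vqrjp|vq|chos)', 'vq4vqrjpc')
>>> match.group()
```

The match spans [0:2] → 'vq'.

'vq'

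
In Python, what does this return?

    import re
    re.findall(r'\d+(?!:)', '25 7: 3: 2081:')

Because the assertion is negative and zero-width, positions next to the forbidden text are skipped.
Walking the string: at [0:2] → '25'; at [9:12] → '208'.
`findall` yields the raw match text (2 of them) because the pattern has no groups.

['25', '208']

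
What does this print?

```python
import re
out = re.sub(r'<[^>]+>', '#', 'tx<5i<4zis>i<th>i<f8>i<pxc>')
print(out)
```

tx#i#i#i#

Matches: at [2:11] → '<5i<4zis>'; at [12:16] → '<th>'; at [17:21] → '<f8>'; at [22:27] → '<pxc>'.
Every occurrence is swapped for '#'.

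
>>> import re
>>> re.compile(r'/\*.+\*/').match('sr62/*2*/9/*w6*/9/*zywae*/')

`re.match` won't scan ahead — the pattern has to work from the very first character.
Here position 0 doesn't satisfy it, so the call returns None.

None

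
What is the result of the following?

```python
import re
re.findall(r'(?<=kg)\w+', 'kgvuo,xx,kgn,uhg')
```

The `(?=…)`/`(?<=…)` assertion just peeks at neighbouring text; it doesn't advance the match position.
Matches: at [2:5] → 'vuo'; at [11:12] → 'n'.
Since nothing is captured, `findall` lists the 2 matched substrings directly.

['vuo', 'n']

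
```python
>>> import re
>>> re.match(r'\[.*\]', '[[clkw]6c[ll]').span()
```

(0, 13)

`re.match` won't scan ahead — the pattern has to work from the very first character.
The match spans [0:13] → '[[clkw]6c[ll]'.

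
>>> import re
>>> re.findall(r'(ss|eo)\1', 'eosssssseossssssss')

['ss', 'ss', 'ss']

A backreference is literal: `\1` must see the identical characters the first group matched.
Matches: at [2:6] match 'ssss', group 1 = 'ss'; at [10:14] match 'ssss', group 1 = 'ss'; at [14:18] match 'ssss', group 1 = 'ss'.
Because there's exactly one group, `findall` drops the full match and keeps group 1 from each hit.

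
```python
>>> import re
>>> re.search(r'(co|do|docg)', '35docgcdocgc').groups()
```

('do',)

The match spans [2:4] → 'do'.
Captured: group 1 = 'do'.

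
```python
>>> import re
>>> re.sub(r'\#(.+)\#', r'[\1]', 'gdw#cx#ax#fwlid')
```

Matches: at [3:10] → '#cx#ax#'.
`\1` in the replacement pulls in group 1's text for each match.

'gdw[cx#ax]fwlid'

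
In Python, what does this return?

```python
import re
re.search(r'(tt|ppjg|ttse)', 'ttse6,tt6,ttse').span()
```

Alternation isn't longest-match — the leftmost alternative that fits at this position is chosen.
The match spans [0:2] → 'tt'.

(0, 2)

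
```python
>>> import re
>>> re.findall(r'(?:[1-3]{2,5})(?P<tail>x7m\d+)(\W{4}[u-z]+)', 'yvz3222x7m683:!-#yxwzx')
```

This matches 2 to 5 of a character in [1-3] (non-capturing group); then the literal 'x7m', then one or more of a digit (captured as 'tail'); then exactly 4 of a non-word character, then one or more of a character in [u-z] (captured).
Walking the string: at [3:22] match '3222x7m683:!-#yxwzx', groups = ('x7m683', ':!-#yxwzx').
Multiple groups make `findall` return tuples — one 2-tuple for the one match.

[('x7m683', ':!-#yxwzx')]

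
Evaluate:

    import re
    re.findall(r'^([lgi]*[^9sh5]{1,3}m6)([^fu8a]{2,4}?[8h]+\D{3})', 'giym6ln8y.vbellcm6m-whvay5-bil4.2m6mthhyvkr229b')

[('giym6', 'ln8y.v')]

The pattern matches anchored at the start of the string; then zero or more of one of [lgi], then 1 to 3 of any character except [9sh5], then the literal 'm6' (captured); then 2 to 4 of any character except [fu8a] (lazy), then one or more of one of [8h], then exactly 3 of a non-digit (captured).
Walking the string: at [0:11] match 'giym6ln8y.v', groups = ('giym6', 'ln8y.v').
2 groups means the one result is a tuple of 2 captured strings — 1 here.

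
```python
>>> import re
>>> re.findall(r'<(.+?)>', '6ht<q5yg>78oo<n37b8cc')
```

['q5yg']

`findall` collects group 1 from the one match (1 total).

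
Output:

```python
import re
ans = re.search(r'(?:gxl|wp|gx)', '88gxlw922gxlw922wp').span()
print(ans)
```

(2, 5)

Alternation isn't longest-match — the leftmost alternative that fits at this position is chosen.
The match spans [2:5] → 'gxl'.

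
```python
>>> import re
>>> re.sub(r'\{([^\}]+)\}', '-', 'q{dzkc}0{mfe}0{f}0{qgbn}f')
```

'q-0-0-0-f'

Every occurrence is swapped for '-'.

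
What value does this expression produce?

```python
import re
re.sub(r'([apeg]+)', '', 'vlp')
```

The pattern matches one or more of one of [apeg] (captured).
Matches: at [2:3] → 'p'.
`sub` substitutes '' at each match site.

'vl'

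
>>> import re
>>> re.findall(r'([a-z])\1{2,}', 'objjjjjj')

`\1` has to match the exact text group 1 already captured.
With a single group, `findall` returns only what that group captured — 1 item.

['j']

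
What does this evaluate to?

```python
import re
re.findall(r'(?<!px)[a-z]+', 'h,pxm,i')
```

A negative assertion filters positions out without eating any characters.
Walking the string: at [0:1] → 'h'; at [2:5] → 'pxm'; at [6:7] → 'i'.
Since nothing is captured, `findall` lists the 3 matched substrings directly.

['h', 'pxm', 'i']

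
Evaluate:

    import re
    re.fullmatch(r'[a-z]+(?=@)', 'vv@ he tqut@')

The lookaround is zero-width — it requires the adjacent text to match without consuming it, so the asserted text isn't part of the match.
For `fullmatch`, every character of the input must be accounted for by the pattern.
Here the pattern can't cover the whole string, so the call returns None.

None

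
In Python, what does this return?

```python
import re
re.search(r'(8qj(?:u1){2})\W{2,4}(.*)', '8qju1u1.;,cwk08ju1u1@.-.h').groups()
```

This matches the literal '8qj', then the literal 'u1' repeated 2 times (captured); then 2 to 4 of a non-word character; then zero or more of any character (captured).
`re.search` tries every starting position until one works.
The match spans [0:25] → '8qju1u1.;,cwk08ju1u1@.-.h'.
Captured: group 1 = '8qju1u1', group 2 = 'cwk08ju1u1@.-.h'.

('8qju1u1', 'cwk08ju1u1@.-.h')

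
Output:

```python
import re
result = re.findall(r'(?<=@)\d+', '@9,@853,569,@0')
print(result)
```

['9', '853', '0']

The positive lookaround only admits positions where the adjacent text matches; those characters stay outside the span.
Walking the string: at [1:2] → '9'; at [4:7] → '853'; at [13:14] → '0'.
`findall` yields the raw match text (3 of them) because the pattern has no groups.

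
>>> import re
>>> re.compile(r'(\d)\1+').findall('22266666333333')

`\1` is not a pattern — it's the concrete string captured by group 1, re-applied verbatim.
Scanning left to right: at [0:3] match '222', group 1 = '2'; at [3:8] match '66666', group 1 = '6'; at [8:14] match '333333', group 1 = '3'.
With a single group, `findall` returns only what that group captured — 3 items.

['2', '6', '3']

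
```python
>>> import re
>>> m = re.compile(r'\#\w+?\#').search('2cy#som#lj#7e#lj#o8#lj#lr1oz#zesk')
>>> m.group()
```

'#som#'

The match spans [3:8] → '#som#'.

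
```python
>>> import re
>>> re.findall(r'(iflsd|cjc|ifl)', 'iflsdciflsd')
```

['iflsd', 'iflsd']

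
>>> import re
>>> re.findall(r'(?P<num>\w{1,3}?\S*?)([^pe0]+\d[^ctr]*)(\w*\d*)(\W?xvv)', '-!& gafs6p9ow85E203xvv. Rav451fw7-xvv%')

[('g', 'afs6p9ow85E203xvv. Rav451fw7-', '', 'xvv')]

A `+?`/`*?`/`{m,n}?` starts at its minimum and grows only as far as needed for what follows to match.
`findall` packs the 4 group values into a tuple for every match.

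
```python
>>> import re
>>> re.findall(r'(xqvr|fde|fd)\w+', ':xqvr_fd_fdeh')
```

Matches: at [1:13] match 'xqvr_fd_fdeh', group 1 = 'xqvr'.
One capturing group, so `findall` returns just the captured substring from the one match — 1 in all.

['xqvr']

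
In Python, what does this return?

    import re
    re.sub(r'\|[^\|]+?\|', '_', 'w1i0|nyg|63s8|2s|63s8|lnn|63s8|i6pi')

Each match is replaced by '_'.

'w1i0_63s8_63s8_63s8|i6pi'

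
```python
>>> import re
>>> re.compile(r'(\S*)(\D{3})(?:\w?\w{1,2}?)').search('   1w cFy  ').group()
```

This matches zero or more of a non-whitespace character (captured); then exactly 3 of a non-digit (captured); then optionally a word character, then 1 to 2 of a word character (lazy) (non-capturing group).
`search` walks the string left to right and returns the first match it finds.
The match spans [0:5] → '   1w'.
Captured: group 1 = '', group 2 = '   '.

'   1w'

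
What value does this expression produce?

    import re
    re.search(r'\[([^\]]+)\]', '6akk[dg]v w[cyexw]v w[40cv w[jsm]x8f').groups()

The match spans [4:8] → '[dg]'.
Captured: group 1 = 'dg'.

('dg',)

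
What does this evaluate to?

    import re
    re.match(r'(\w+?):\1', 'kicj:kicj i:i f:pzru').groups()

('kicj',)

The match spans [0:9] → 'kicj:kicj'.
Captured: group 1 = 'kicj'.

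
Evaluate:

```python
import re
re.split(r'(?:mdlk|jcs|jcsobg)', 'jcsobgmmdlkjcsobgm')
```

['', 'obgm', '', 'obgm']

Alternation tries branches left to right and keeps the first one that lets the overall match succeed at that position.
Each match becomes a cut point; 4 segments remain.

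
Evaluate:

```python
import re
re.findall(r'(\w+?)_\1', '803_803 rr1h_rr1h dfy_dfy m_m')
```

`\1` has to match the exact text group 1 already captured.
One capturing group, so `findall` returns just the captured substring from each match — 4 in all.

['803', 'rr1h', 'dfy', 'm']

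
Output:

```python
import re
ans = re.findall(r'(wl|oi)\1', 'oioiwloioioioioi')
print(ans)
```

['oi', 'oi', 'oi']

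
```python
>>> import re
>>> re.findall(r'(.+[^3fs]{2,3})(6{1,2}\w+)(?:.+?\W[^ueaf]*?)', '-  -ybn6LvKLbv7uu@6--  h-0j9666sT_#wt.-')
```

[('-  -ybn6LvKLbv7uu@6--  h-0j966', '6sT_')]

This matches one or more of any character, then 2 to 3 of any character except [3fs] (captured); then 1 to 2 of the literal '6', then one or more of a word character (captured); then one or more of any character (lazy), then a non-word character, then zero or more of any character except [ueaf] (lazy) (non-capturing group).
Walking the string: at [0:38] match '-  -ybn6LvKLbv7uu@6--  h-0j9666sT_#wt.', groups = ('-  -ybn6LvKLbv7uu@6--  h-0j966', '6sT_').
`findall` packs the 2 group values into a tuple for every match.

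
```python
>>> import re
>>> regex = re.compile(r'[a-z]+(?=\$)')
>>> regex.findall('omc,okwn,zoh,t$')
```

Lookahead/lookbehind check context without consuming it, so the matched span excludes the asserted characters.
Since nothing is captured, `findall` lists the 1 matched substring directly.

['t']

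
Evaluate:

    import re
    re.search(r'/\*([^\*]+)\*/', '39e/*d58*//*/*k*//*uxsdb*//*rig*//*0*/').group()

The match spans [3:10] → '/*d58*/'.

'/*d58*/'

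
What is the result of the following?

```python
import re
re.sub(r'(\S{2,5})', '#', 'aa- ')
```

'# '

This matches 2 to 5 of a non-whitespace character (captured).
Matches: at [0:3] → 'aa-'.
`sub` substitutes '#' at each match site.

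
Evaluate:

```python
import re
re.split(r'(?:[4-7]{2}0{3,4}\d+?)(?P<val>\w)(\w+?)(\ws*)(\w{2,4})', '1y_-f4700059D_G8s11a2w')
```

The group in the pattern means `split` returns the separators' captures alongside the pieces.

['1y_-f', '9', 'D', '_', 'G8s1', '1a2w']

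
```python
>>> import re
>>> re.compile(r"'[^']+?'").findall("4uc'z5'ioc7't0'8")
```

["'z5'", "'t0'"]

No capturing groups, so `findall` returns the 2 full match strings.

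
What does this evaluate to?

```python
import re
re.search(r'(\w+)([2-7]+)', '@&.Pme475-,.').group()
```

The match spans [3:9] → 'Pme475'.

'Pme475'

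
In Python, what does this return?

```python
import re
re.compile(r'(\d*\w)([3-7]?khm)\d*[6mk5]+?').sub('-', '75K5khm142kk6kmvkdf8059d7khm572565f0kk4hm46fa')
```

This matches zero or more of a digit, then a word character (captured); then optionally a character in [3-7], then the literal 'khm' (captured); then zero or more of a digit, then one or more of one of [6mk5] (lazy).
Every occurrence is swapped for '-'.

'-k6kmvkdf-f0kk4hm46fa'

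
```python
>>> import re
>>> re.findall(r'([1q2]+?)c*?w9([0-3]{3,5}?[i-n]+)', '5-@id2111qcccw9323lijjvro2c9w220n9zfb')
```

[('2111q', '323lijj')]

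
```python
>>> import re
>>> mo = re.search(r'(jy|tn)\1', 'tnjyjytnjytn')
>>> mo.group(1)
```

'jy'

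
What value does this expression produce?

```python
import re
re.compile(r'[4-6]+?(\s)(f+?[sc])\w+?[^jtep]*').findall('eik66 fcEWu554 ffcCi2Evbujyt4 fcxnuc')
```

This matches one or more of a character in [4-6] (lazy); then whitespace (captured); then one or more of the literal 'f' (lazy), then one of [sc] (captured); then one or more of a word character (lazy), then zero or more of any character except [jtep].
Scanning left to right: at [3:25] match '66 fcEWu554 ffcCi2Evbu', groups = (' ', 'fc'); at [28:36] match '4 fcxnuc', groups = (' ', 'fc').
Multiple groups make `findall` return tuples — one 2-tuple for each match.

[(' ', 'fc'), (' ', 'fc')]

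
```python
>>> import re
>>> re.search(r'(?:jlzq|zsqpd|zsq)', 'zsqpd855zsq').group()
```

The regex engine tests alternatives in the order written; an earlier branch that matches wins even if a later one would match more.
`search` walks the string left to right and returns the first match it finds.
The match spans [0:5] → 'zsqpd'.

'zsqpd'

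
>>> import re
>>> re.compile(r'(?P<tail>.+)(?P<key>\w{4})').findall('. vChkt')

[('. v', 'Chkt')]

The pattern matches one or more of any character (captured as 'tail'); then exactly 4 of a word character (captured as 'key').
Walking the string: at [0:7] match '. vChkt', groups = ('. v', 'Chkt').
Multiple groups make `findall` return tuples — one 2-tuple for the one match.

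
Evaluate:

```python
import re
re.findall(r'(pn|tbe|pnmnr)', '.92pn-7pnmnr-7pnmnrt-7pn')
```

['pn', 'pn', 'pn', 'pn']

The regex engine tests alternatives in the order written; an earlier branch that matches wins even if a later one would match more.
Matches: at [3:5] match 'pn', group 1 = 'pn'; at [7:9] match 'pn', group 1 = 'pn'; at [14:16] match 'pn', group 1 = 'pn'; at [22:24] match 'pn', group 1 = 'pn'.
One capturing group, so `findall` returns just the captured substring from each match — 4 in all.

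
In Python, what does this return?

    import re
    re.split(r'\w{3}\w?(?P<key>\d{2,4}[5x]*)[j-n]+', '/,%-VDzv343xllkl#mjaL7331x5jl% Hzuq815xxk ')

['/,%-', '343x', '#', '7331x5', '% ', '815xx', ' ']

This matches exactly 3 of a word character, then optionally a word character; then 2 to 4 of a digit, then zero or more of one of [5x] (captured as 'key'); then one or more of a character in [j-n].
Matches to split on: at [4:16] → 'VDzv343xllkl'; at [17:29] → 'mjaL7331x5jl'; at [31:41] → 'Hzuq815xxk'.
`re.split` interleaves the captured-group text with the surrounding fragments.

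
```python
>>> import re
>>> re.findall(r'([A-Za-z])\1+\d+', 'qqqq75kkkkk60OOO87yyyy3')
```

['q', 'k', 'O', 'y']

The backreference `\1` re-matches whatever the first group consumed, character for character.
Walking the string: at [0:6] match 'qqqq75', group 1 = 'q'; at [6:13] match 'kkkkk60', group 1 = 'k'; at [13:18] match 'OOO87', group 1 = 'O'; at [18:23] match 'yyyy3', group 1 = 'y'.
`findall` collects group 1 from each match (4 total).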